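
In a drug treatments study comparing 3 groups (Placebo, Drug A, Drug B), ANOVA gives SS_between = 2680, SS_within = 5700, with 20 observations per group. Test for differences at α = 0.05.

df_between = 2, df_within = 57. F = MS_between/MS_within = 1340.0/100.0 = 13.4. F_crit ≈ 3.159. Reject H₀. At least one mean differs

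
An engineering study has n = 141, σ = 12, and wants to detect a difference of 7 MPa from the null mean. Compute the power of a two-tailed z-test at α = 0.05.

SE = σ/√n = 12/√141 = 1.011. Non-centrality λ = d/SE = 7/1.011 = 6.927. Power ≈ Φ(λ - z_{α/2}) = Φ(6.927 - 1.96) = Φ(4.967) = 1.0.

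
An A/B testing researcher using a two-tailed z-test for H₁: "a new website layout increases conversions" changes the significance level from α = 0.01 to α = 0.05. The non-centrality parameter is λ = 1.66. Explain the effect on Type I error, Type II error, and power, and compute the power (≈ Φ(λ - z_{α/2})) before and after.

Increasing α from 0.01 to 0.05:
• Type I error rate increases (α is the Type I rate by definition).
• Critical value moves from z_{α/2} = 2.576 to 1.96, so power = Φ(λ - z_{α/2}) goes from Φ(1.66 - 2.576) = 0.18 to Φ(1.66 - 1.96) = 0.382.
• Type II error rate β = 1 - power therefore decreases (0.82 → 0.618).
Appropriate when false negatives are costly — here, discarding a layout that would have improved conversions — lost revenue.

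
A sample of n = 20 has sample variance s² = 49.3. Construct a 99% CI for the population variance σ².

df = 19. χ²_{0.005} = 38.582, χ²_{0.995} = 6.844. CI for σ² = ((n-1)s²/χ²_{α/2}, (n-1)s²/χ²_{1-α/2}) = (19·49.3/38.582, 19·49.3/6.844) = (24.28, 136.86)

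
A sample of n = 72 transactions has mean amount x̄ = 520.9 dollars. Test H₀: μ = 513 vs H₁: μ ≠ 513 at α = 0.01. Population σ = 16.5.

z = (x̄ - μ₀)/(σ/√n) = (520.9 - 513)/(16.5/√72) = 4.063. Critical value: ±2.576. Since |4.063| > 2.576, Reject H₀.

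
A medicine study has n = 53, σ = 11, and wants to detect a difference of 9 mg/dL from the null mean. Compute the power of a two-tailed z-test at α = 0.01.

SE = σ/√n = 11/√53 = 1.511. Non-centrality λ = d/SE = 9/1.511 = 5.956. Power ≈ Φ(λ - z_{α/2}) = Φ(5.956 - 2.576) = Φ(3.38) = 1.0.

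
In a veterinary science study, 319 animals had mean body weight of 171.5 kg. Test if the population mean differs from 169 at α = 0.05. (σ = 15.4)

z = (x̄ - μ₀)/(σ/√n) = (171.5 - 169)/(15.4/√319) = 2.899. Critical value: ±1.96. Since |2.899| > 1.96, Reject H₀.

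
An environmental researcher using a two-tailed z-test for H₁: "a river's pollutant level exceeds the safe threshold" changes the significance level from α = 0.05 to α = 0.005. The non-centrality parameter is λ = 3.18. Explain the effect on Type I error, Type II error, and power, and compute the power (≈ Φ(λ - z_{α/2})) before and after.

Decreasing α from 0.05 to 0.005:
• Type I error rate decreases (α is the Type I rate by definition).
• Critical value moves from z_{α/2} = 1.96 to 2.807, so power = Φ(λ - z_{α/2}) goes from Φ(3.18 - 1.96) = 0.889 to Φ(3.18 - 2.807) = 0.645.
• Type II error rate β = 1 - power therefore increases (0.111 → 0.355).
Appropriate when false positives are costly — here, shutting down a compliant factory unnecessarily.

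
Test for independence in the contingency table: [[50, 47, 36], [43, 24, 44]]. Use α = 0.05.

χ² = 6.85. df = 2, critical = 5.991. Reject H₀. Variables are dependent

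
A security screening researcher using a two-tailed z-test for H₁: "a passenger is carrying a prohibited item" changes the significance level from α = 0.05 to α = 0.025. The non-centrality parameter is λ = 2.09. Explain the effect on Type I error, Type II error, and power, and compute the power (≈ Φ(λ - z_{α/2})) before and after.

Decreasing α from 0.05 to 0.025:
• Type I error rate decreases (α is the Type I rate by definition).
• Critical value moves from z_{α/2} = 1.96 to 2.241, so power = Φ(λ - z_{α/2}) goes from Φ(2.09 - 1.96) = 0.552 to Φ(2.09 - 2.241) = 0.44.
• Type II error rate β = 1 - power therefore increases (0.448 → 0.56).
Appropriate when false positives are costly — here, detaining an innocent passenger — delay and inconvenience.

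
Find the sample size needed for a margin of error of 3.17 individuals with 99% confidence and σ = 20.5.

n = (z*σ/E)² = (2.576×20.5/3.17)² = 277.5 → n = 278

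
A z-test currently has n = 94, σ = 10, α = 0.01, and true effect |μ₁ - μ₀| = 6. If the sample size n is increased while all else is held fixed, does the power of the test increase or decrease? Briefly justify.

Power increases: a larger n shrinks the standard error σ/√n, moving the sampling distribution under H₁ further from the critical value.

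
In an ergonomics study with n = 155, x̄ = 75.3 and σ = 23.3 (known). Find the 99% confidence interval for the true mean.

CI = x̄ ± z*(σ/√n) = 75.3 ± 2.576(23.3/√155) = 75.3 ± 4.82 = (70.48, 80.12)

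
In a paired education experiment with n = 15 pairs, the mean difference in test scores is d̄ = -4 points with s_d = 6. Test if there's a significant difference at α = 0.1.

t = d̄/(s_d/√n) = -4/(6/√15) = -2.582. df = 14, critical t = ±1.761. Reject H₀.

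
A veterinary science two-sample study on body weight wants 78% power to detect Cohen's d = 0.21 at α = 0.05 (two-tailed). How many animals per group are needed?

z_{α/2} = 1.96, z_β = Φ⁻¹(0.78) = 0.772. For small effect (d = 0.21): n per group = 2(z_{α/2} + z_β)²/d² = 2(1.96 + 0.772)²/0.21² = 338.5 → 339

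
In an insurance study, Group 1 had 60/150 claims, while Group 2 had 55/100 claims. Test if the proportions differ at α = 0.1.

p̂₁ = 0.4, p̂₂ = 0.55, pooled p̂ = 0.46. z = -2.331. Critical: ±1.645. Reject H₀.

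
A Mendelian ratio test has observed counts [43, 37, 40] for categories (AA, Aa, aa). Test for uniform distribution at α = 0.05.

Expected = 40 each. χ² = Σ(O-E)²/E = 0.45. df = 2, critical value = 5.991. Fail to reject H₀.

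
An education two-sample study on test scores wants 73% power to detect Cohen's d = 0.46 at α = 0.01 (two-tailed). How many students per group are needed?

z_{α/2} = 2.576, z_β = Φ⁻¹(0.73) = 0.613. For small effect (d = 0.46): n per group = 2(z_{α/2} + z_β)²/d² = 2(2.576 + 0.613)²/0.46² = 96.1 → 97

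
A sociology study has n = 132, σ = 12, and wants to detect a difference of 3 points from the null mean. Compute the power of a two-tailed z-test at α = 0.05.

SE = σ/√n = 12/√132 = 1.044. Non-centrality λ = d/SE = 3/1.044 = 2.872. Power ≈ Φ(λ - z_{α/2}) = Φ(2.872 - 1.96) = Φ(0.912) = 0.819.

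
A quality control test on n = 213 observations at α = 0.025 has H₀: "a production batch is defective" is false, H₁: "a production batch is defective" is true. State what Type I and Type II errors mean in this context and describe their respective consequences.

Type I (false positive): concluding that a production batch is defective when it is not — scrapping a good batch — wasted material and cost for no reason. Type II (false negative): failing to conclude that a production batch is defective when it is — shipping a defective batch — faulty products reach customers. Which is costlier depends on domain priorities and is a judgement call rather than a statistical fact.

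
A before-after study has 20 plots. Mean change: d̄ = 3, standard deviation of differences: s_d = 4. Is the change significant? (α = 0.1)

t = d̄/(s_d/√n) = 3/(4/√20) = 3.354. df = 19, critical t = ±1.729. Reject H₀.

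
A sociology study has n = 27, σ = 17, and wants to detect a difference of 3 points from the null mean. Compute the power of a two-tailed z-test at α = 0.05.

SE = σ/√n = 17/√27 = 3.272. Non-centrality λ = d/SE = 3/3.272 = 0.917. Power ≈ Φ(λ - z_{α/2}) = Φ(0.917 - 1.96) = Φ(-1.043) = 0.148.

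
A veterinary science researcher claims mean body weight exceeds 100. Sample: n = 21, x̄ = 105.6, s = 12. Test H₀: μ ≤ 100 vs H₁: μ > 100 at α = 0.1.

t = (105.6 - 100)/(12/√21) = 2.139, df = 20. Critical t = 1.325. Reject H₀.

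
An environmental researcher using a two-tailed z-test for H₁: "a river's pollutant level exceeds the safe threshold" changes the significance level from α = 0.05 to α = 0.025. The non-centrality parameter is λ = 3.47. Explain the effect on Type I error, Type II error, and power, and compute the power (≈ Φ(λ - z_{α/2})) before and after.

Decreasing α from 0.05 to 0.025:
• Type I error rate decreases (α is the Type I rate by definition).
• Critical value moves from z_{α/2} = 1.96 to 2.241, so power = Φ(λ - z_{α/2}) goes from Φ(3.47 - 1.96) = 0.934 to Φ(3.47 - 2.241) = 0.89.
• Type II error rate β = 1 - power therefore increases (0.066 → 0.11).
Appropriate when false positives are costly — here, shutting down a compliant factory unnecessarily.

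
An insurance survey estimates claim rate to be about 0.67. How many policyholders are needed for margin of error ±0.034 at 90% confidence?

n = z²p(1-p)/E² = 1.645²×0.67×0.33/0.034² = 517.6 → n = 518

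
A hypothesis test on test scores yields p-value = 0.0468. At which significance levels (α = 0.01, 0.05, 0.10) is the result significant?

p = 0.0468. Significant at: α = 0.05, 0.1.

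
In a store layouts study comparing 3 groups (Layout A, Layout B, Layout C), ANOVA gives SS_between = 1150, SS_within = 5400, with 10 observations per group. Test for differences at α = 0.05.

df_between = 2, df_within = 27. F = MS_between/MS_within = 575.0/200.0 = 2.875. F_crit ≈ 3.354. Fail to reject H₀.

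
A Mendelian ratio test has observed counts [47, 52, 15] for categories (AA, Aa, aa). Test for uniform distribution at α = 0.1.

Expected = 38 each. χ² = Σ(O-E)²/E = 21.211. df = 2, critical value = 4.605. Reject H₀.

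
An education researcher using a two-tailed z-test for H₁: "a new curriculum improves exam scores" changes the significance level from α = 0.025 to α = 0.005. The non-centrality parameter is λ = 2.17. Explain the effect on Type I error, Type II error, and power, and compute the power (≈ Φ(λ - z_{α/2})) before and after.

Decreasing α from 0.025 to 0.005:
• Type I error rate decreases (α is the Type I rate by definition).
• Critical value moves from z_{α/2} = 2.241 to 2.807, so power = Φ(λ - z_{α/2}) goes from Φ(2.17 - 2.241) = 0.472 to Φ(2.17 - 2.807) = 0.262.
• Type II error rate β = 1 - power therefore increases (0.528 → 0.738).
Appropriate when false positives are costly — here, adopting a curriculum that gives no real benefit — disruption for nothing.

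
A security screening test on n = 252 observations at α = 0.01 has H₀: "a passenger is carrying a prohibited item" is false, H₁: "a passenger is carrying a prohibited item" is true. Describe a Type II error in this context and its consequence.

Type II error: failing to reject H₀ when it is false — concluding that a passenger is carrying a prohibited item is not supported when in fact it is. Consequence: letting a prohibited item through — security breach.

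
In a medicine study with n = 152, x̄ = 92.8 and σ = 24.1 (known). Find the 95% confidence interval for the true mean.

CI = x̄ ± z*(σ/√n) = 92.8 ± 1.96(24.1/√152) = 92.8 ± 3.83 = (88.97, 96.63)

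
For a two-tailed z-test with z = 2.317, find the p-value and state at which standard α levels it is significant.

p = 2·P(Z > |2.317|) = 2·(1 - Φ(2.317)) ≈ 0.0205. Significant at α = 0.1; Significant at α = 0.05.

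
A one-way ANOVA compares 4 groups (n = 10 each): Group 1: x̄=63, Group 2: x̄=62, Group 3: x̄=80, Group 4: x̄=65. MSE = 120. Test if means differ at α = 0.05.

Grand mean = 67.5. SS_between = 2130.0, MS_between = 710.0. F = 5.917, F_crit ≈ 2.866. Reject H₀.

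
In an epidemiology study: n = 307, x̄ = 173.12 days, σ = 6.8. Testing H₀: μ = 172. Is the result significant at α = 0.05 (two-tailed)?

z = (173.12 - 172)/(6.8/√307) = 2.886. Since |z| > 1.96, significant at α = 0.05.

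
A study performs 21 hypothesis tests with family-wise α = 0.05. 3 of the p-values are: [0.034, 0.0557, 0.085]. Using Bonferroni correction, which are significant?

Bonferroni α = 0.05/21 = 0.00238. None of the given p-values are significant.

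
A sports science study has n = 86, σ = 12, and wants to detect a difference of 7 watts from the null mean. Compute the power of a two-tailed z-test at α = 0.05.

SE = σ/√n = 12/√86 = 1.294. Non-centrality λ = d/SE = 7/1.294 = 5.41. Power ≈ Φ(λ - z_{α/2}) = Φ(5.41 - 1.96) = Φ(3.45) = 1.0.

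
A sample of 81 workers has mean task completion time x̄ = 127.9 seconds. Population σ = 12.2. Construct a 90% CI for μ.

CI = x̄ ± z*(σ/√n) = 127.9 ± 1.645(12.2/√81) = 127.9 ± 2.23 = (125.67, 130.13)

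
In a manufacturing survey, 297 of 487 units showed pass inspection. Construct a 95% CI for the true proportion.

p̂ = 0.61. CI = p̂ ± z*√(p̂(1-p̂)/n) = (0.567, 0.653)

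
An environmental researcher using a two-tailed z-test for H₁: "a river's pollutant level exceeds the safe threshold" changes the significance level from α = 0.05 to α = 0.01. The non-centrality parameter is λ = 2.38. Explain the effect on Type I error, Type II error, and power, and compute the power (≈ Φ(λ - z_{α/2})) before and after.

Decreasing α from 0.05 to 0.01:
• Type I error rate decreases (α is the Type I rate by definition).
• Critical value moves from z_{α/2} = 1.96 to 2.576, so power = Φ(λ - z_{α/2}) goes from Φ(2.38 - 1.96) = 0.663 to Φ(2.38 - 2.576) = 0.422.
• Type II error rate β = 1 - power therefore increases (0.337 → 0.578).
Appropriate when false positives are costly — here, shutting down a compliant factory unnecessarily.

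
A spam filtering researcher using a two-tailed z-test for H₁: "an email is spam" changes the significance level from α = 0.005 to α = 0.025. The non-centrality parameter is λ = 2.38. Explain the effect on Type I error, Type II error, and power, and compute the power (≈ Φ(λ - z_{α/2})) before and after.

Increasing α from 0.005 to 0.025:
• Type I error rate increases (α is the Type I rate by definition).
• Critical value moves from z_{α/2} = 2.807 to 2.241, so power = Φ(λ - z_{α/2}) goes from Φ(2.38 - 2.807) = 0.335 to Φ(2.38 - 2.241) = 0.555.
• Type II error rate β = 1 - power therefore decreases (0.665 → 0.445).
Appropriate when false negatives are costly — here, a spam email lands in the inbox.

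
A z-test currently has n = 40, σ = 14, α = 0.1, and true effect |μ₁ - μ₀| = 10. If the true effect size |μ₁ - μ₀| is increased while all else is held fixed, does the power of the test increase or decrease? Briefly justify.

Power increases: a larger true effect increases the non-centrality λ = |μ₁ - μ₀|/(σ/√n).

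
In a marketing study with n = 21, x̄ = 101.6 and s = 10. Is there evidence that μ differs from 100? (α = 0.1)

t = (x̄ - μ₀)/(s/√n) = (101.6 - 100)/(10/√21) = 0.733. df = 20, critical t = ±1.725. Fail to reject H₀.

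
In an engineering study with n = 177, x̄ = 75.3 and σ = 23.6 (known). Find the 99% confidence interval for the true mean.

CI = x̄ ± z*(σ/√n) = 75.3 ± 2.576(23.6/√177) = 75.3 ± 4.57 = (70.73, 79.87)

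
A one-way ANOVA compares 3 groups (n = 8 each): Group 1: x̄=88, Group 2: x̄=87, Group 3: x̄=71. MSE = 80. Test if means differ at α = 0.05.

Grand mean = 82.0. SS_between = 1456.0, MS_between = 728.0. F = 9.1, F_crit ≈ 3.467. Reject H₀.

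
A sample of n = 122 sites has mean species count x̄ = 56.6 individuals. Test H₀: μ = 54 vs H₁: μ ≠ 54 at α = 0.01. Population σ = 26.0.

z = (x̄ - μ₀)/(σ/√n) = (56.6 - 54)/(26.0/√122) = 1.105. Critical value: ±2.576. Since |1.105| ≤ 2.576, Fail to reject H₀.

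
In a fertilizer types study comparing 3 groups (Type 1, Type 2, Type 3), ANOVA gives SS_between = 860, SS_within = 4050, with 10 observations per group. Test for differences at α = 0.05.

df_between = 2, df_within = 27. F = MS_between/MS_within = 430.0/150.0 = 2.867. F_crit ≈ 3.354. Fail to reject H₀.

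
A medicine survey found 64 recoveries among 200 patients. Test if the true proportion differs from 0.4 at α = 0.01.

p̂ = 0.32, p₀ = 0.4. z = (p̂ - p₀)/√(p₀(1-p₀)/n) = -2.309. Critical: ±2.576. Fail to reject H₀.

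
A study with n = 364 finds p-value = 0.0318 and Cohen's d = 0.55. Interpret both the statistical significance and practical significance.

Statistically significant (p = 0.0318 < 0.05). Cohen's d = 0.55 indicates a medium effect size. Both statistical and practical significance should be considered.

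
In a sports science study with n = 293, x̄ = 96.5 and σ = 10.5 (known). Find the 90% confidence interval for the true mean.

CI = x̄ ± z*(σ/√n) = 96.5 ± 1.645(10.5/√293) = 96.5 ± 1.01 = (95.49, 97.51)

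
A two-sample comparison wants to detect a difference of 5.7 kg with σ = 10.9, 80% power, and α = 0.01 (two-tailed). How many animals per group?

n per group = 2(z_α/2 + z_β)²σ²/d² = 2×(2.576 + 0.84)²×10.9²/5.7² = 85.3 → n = 86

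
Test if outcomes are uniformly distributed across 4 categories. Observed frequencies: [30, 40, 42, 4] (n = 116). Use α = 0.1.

Expected = 29 each. χ² = Σ(O-E)²/E = 31.586. df = 3, critical value = 6.251. Reject H₀.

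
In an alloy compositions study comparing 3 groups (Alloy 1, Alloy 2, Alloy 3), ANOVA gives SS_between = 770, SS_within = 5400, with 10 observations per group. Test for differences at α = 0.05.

df_between = 2, df_within = 27. F = MS_between/MS_within = 385.0/200.0 = 1.925. F_crit ≈ 3.354. Fail to reject H₀.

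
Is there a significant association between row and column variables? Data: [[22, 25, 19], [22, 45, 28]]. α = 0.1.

χ² = 2.288. df = 2, critical = 4.605. Fail to reject H₀. No evidence of dependence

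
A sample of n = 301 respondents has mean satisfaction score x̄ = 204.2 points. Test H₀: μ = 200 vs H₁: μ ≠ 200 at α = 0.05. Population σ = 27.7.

z = (x̄ - μ₀)/(σ/√n) = (204.2 - 200)/(27.7/√301) = 2.631. Critical value: ±1.96. Since |2.631| > 1.96, Reject H₀.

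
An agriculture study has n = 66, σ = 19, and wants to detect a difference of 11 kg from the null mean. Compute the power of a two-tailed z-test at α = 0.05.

SE = σ/√n = 19/√66 = 2.339. Non-centrality λ = d/SE = 11/2.339 = 4.703. Power ≈ Φ(λ - z_{α/2}) = Φ(4.703 - 1.96) = Φ(2.743) = 0.997.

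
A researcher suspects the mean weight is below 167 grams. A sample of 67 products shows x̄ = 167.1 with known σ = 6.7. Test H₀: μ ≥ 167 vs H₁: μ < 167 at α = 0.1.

z = 0.122. Critical value: -1.28. Fail to reject H₀.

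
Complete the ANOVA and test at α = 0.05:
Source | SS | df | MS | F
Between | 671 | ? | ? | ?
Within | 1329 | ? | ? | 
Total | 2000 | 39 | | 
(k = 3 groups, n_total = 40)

df_between = 2, df_within = 37. MS_between = 335.5, MS_within = 35.92. F = 9.34, F_crit ≈ 3.252. Reject H₀.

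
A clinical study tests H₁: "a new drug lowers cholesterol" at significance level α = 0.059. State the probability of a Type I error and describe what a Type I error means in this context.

P(Type I error) = α = 0.059. A Type I error is rejecting H₀ when H₀ is actually true (false positive) — here, concluding that a new drug lowers cholesterol when in fact this is not the case. Consequence: approving an ineffective drug — patients take a useless medication and may skip effective alternatives.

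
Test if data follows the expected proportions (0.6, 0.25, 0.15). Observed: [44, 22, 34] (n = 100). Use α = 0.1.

Expected: [60.0, 25.0, 15.0]. χ² = 28.693. df = 2, critical = 4.605. Reject H₀.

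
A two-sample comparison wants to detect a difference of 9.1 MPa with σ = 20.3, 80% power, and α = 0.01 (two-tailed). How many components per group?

n per group = 2(z_α/2 + z_β)²σ²/d² = 2×(2.576 + 0.84)²×20.3²/9.1² = 116.1 → n = 117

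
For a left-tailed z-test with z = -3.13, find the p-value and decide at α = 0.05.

p = P(Z < -3.13) = Φ(-3.13) ≈ 0.0009. Since p < 0.05, reject H₀ (significant) at α = 0.05.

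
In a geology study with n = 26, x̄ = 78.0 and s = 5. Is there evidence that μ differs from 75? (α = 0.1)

t = (x̄ - μ₀)/(s/√n) = (78.0 - 75)/(5/√26) = 3.059. df = 25, critical t = ±1.708. Reject H₀.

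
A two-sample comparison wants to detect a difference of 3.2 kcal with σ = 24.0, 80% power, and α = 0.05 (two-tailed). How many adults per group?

n per group = 2(z_α/2 + z_β)²σ²/d² = 2×(1.96 + 0.84)²×24.0²/3.2² = 882.0 → n = 882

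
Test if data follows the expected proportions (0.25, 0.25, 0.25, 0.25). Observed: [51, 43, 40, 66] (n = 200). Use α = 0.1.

Expected: [50.0, 50.0, 50.0, 50.0]. χ² = 8.12. df = 3, critical = 6.251. Reject H₀.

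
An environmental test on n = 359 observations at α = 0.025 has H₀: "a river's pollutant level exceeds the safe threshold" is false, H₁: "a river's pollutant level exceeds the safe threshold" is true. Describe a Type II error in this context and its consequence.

Type II error: failing to reject H₀ when it is false — concluding that a river's pollutant level exceeds the safe threshold is not supported when in fact it is. Consequence: allowing unsafe pollution to continue.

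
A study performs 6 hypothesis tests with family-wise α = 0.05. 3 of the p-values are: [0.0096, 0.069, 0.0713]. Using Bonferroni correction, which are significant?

Bonferroni α = 0.05/6 = 0.00833. None of the given p-values are significant.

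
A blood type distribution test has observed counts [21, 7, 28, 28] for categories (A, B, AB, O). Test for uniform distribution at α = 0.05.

Expected = 21 each. χ² = Σ(O-E)²/E = 14.0. df = 3, critical value = 7.815. Reject H₀.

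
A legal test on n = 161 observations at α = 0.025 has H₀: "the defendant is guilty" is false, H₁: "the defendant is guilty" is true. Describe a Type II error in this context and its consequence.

Type II error: failing to reject H₀ when it is false — concluding that the defendant is guilty is not supported when in fact it is. Consequence: acquitting a guilty person.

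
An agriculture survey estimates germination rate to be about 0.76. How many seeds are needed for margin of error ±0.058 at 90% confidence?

n = z²p(1-p)/E² = 1.645²×0.76×0.24/0.058² = 146.7 → n = 147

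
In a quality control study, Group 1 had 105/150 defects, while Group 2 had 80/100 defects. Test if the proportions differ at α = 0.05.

p̂₁ = 0.7, p̂₂ = 0.8, pooled p̂ = 0.74. z = -1.766. Critical: ±1.96. Fail to reject H₀.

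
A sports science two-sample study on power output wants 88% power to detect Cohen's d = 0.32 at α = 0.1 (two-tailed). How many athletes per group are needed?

z_{α/2} = 1.645, z_β = Φ⁻¹(0.88) = 1.175. For small effect (d = 0.32): n per group = 2(z_{α/2} + z_β)²/d² = 2(1.645 + 1.175)²/0.32² = 155.3 → 156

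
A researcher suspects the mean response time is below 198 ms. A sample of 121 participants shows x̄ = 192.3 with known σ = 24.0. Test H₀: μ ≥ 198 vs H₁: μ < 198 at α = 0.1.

z = -2.612. Critical value: -1.28. Reject H₀.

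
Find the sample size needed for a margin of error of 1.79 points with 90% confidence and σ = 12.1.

n = (z*σ/E)² = (1.645×12.1/1.79)² = 123.7 → n = 124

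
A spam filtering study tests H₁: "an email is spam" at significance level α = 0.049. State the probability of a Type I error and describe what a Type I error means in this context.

P(Type I error) = α = 0.049. A Type I error is rejecting H₀ when H₀ is actually true (false positive) — here, concluding that an email is spam when in fact this is not the case. Consequence: a legitimate email is sent to the spam folder and the user misses it.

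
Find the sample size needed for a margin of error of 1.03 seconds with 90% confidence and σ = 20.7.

n = (z*σ/E)² = (1.645×20.7/1.03)² = 1092.9 → n = 1093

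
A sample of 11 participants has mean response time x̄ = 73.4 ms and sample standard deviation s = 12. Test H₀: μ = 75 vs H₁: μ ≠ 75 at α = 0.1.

t = (x̄ - μ₀)/(s/√n) = (73.4 - 75)/(12/√11) = -0.442. df = 10, critical t = ±1.812. Fail to reject H₀.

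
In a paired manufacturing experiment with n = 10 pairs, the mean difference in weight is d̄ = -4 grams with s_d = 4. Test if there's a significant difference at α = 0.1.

t = d̄/(s_d/√n) = -4/(4/√10) = -3.162. df = 9, critical t = ±1.833. Reject H₀.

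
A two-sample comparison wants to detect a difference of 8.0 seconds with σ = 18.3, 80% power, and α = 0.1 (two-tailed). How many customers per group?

n per group = 2(z_α/2 + z_β)²σ²/d² = 2×(1.645 + 0.84)²×18.3²/8.0² = 64.6 → n = 65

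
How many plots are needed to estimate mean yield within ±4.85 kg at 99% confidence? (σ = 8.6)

n = (z*σ/E)² = (2.576×8.6/4.85)² = 20.9 → n = 21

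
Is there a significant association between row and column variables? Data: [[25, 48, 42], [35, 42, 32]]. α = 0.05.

χ² = 3.26. df = 2, critical = 5.991. Fail to reject H₀. No evidence of dependence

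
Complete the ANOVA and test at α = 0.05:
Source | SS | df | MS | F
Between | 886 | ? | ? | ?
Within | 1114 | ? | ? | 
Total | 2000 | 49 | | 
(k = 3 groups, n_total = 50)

df_between = 2, df_within = 47. MS_between = 443.0, MS_within = 23.7. F = 18.69, F_crit ≈ 3.195. Reject H₀.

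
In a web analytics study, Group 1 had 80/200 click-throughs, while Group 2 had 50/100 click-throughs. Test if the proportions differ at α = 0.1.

p̂₁ = 0.4, p̂₂ = 0.5, pooled p̂ = 0.433. z = -1.648. Critical: ±1.645. Reject H₀.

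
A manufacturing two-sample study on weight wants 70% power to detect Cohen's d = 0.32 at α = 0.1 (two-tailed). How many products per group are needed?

z_{α/2} = 1.645, z_β = Φ⁻¹(0.7) = 0.524. For small effect (d = 0.32): n per group = 2(z_{α/2} + z_β)²/d² = 2(1.645 + 0.524)²/0.32² = 91.9 → 92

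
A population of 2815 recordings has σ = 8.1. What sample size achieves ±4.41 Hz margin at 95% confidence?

Without FPC: n₀ = (1.96×8.1/4.41)² = 12.96. With FPC: n = n₀N/(n₀+N-1) = 12.9 → n = 13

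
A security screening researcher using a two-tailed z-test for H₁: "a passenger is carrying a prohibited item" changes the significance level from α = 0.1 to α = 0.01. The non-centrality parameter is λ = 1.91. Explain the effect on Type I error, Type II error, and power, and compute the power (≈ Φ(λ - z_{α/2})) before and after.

Decreasing α from 0.1 to 0.01:
• Type I error rate decreases (α is the Type I rate by definition).
• Critical value moves from z_{α/2} = 1.645 to 2.576, so power = Φ(λ - z_{α/2}) goes from Φ(1.91 - 1.645) = 0.604 to Φ(1.91 - 2.576) = 0.253.
• Type II error rate β = 1 - power therefore increases (0.396 → 0.747).
Appropriate when false positives are costly — here, detaining an innocent passenger — delay and inconvenience.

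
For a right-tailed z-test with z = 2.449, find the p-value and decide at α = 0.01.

p = P(Z > 2.449) = 1 - Φ(2.449) ≈ 0.0072. Since p < 0.01, reject H₀ (significant) at α = 0.01.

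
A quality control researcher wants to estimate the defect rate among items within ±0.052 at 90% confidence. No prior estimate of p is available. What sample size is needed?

Conservative approach: use p = 0.5 (maximizes p(1-p) = 0.25). n = z²(0.25)/E² = 1.645²×0.25/0.052² = 250.2 → n = 251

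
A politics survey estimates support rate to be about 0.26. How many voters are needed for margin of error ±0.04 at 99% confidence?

n = z²p(1-p)/E² = 2.576²×0.26×0.74/0.04² = 798.0 → n = 798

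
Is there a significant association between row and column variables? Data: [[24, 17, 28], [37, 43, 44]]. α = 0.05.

χ² = 2.089. df = 2, critical = 5.991. Fail to reject H₀. No evidence of dependence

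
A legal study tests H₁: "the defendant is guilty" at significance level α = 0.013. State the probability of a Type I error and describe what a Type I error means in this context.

P(Type I error) = α = 0.013. A Type I error is rejecting H₀ when H₀ is actually true (false positive) — here, concluding that the defendant is guilty when in fact this is not the case. Consequence: convicting an innocent person.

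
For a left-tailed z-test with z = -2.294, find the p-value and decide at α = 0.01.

p = P(Z < -2.294) = Φ(-2.294) ≈ 0.0109. Since p ≥ 0.01, fail to reject H₀ (not significant) at α = 0.01.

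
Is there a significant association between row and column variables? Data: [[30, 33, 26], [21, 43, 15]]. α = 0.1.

χ² = 5.279. df = 2, critical = 4.605. Reject H₀. Variables are dependent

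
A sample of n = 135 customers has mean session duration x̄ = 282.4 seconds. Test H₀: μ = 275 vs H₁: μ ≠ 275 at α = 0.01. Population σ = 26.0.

z = (x̄ - μ₀)/(σ/√n) = (282.4 - 275)/(26.0/√135) = 3.307. Critical value: ±2.576. Since |3.307| > 2.576, Reject H₀.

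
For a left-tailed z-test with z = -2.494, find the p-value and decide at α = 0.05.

p = P(Z < -2.494) = Φ(-2.494) ≈ 0.0063. Since p < 0.05, reject H₀ (significant) at α = 0.05.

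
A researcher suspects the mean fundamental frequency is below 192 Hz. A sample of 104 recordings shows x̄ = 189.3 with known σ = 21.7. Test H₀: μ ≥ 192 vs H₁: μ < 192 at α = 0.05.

z = -1.269. Critical value: -1.645. Fail to reject H₀.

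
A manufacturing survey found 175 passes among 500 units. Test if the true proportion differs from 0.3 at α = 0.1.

p̂ = 0.35, p₀ = 0.3. z = (p̂ - p₀)/√(p₀(1-p₀)/n) = 2.44. Critical: ±1.645. Reject H₀.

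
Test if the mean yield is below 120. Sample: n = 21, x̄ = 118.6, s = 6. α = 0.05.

t = (118.6 - 120)/(6/√21) = -1.069, df = 20. Critical t = -1.725. Fail to reject H₀.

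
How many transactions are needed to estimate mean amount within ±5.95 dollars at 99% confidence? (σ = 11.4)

n = (z*σ/E)² = (2.576×11.4/5.95)² = 24.4 → n = 25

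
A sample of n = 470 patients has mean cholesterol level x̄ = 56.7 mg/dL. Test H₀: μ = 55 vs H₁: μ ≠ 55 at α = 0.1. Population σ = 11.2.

z = (x̄ - μ₀)/(σ/√n) = (56.7 - 55)/(11.2/√470) = 3.291. Critical value: ±1.645. Since |3.291| > 1.645, Reject H₀.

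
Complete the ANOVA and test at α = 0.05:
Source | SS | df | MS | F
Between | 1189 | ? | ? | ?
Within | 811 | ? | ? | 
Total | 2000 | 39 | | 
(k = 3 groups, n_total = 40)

df_between = 2, df_within = 37. MS_between = 594.5, MS_within = 21.92. F = 27.123, F_crit ≈ 3.252. Reject H₀.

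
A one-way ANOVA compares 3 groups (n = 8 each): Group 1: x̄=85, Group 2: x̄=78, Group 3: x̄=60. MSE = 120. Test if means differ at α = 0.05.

Grand mean = 74.33. SS_between = 2661.33, MS_between = 1330.67. F = 11.089, F_crit ≈ 3.467. Reject H₀.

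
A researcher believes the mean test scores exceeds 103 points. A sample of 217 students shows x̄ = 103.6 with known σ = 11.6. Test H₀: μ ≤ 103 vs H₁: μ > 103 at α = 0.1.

z = 0.762. Critical value: 1.28. Fail to reject H₀.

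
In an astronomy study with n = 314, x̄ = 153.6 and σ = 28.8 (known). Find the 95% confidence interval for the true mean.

CI = x̄ ± z*(σ/√n) = 153.6 ± 1.96(28.8/√314) = 153.6 ± 3.19 = (150.41, 156.79)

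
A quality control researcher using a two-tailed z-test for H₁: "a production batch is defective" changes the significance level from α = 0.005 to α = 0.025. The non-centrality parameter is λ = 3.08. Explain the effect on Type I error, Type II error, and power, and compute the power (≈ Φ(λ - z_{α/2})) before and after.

Increasing α from 0.005 to 0.025:
• Type I error rate increases (α is the Type I rate by definition).
• Critical value moves from z_{α/2} = 2.807 to 2.241, so power = Φ(λ - z_{α/2}) goes from Φ(3.08 - 2.807) = 0.608 to Φ(3.08 - 2.241) = 0.799.
• Type II error rate β = 1 - power therefore decreases (0.392 → 0.201).
Appropriate when false negatives are costly — here, shipping a defective batch — faulty products reach customers.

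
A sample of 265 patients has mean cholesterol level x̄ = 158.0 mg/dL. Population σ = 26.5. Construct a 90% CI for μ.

CI = x̄ ± z*(σ/√n) = 158.0 ± 1.645(26.5/√265) = 158.0 ± 2.68 = (155.32, 160.68)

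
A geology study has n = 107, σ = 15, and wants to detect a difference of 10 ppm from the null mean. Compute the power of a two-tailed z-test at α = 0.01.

SE = σ/√n = 15/√107 = 1.45. Non-centrality λ = d/SE = 10/1.45 = 6.896. Power ≈ Φ(λ - z_{α/2}) = Φ(6.896 - 2.576) = Φ(4.32) = 1.0.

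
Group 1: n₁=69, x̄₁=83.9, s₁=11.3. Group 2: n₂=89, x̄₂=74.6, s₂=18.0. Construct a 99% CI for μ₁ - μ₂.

Difference = 9.3. SE = √(11.3²/69 + 18.0²/89) = 2.343. CI = (3.26, 15.34)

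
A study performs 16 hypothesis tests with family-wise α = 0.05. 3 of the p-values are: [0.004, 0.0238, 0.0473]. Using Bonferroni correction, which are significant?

Bonferroni α = 0.05/16 = 0.00313. None of the given p-values are significant.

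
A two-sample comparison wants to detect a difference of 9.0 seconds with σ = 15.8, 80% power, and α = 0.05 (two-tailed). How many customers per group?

n per group = 2(z_α/2 + z_β)²σ²/d² = 2×(1.96 + 0.84)²×15.8²/9.0² = 48.3 → n = 49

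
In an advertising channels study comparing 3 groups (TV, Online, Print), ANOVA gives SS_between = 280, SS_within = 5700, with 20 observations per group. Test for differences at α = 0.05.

df_between = 2, df_within = 57. F = MS_between/MS_within = 140.0/100.0 = 1.4. F_crit ≈ 3.159. Fail to reject H₀.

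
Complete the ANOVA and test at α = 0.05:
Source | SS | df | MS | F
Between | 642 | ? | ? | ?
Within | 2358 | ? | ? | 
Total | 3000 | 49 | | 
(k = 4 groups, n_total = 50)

df_between = 3, df_within = 46. MS_between = 214.0, MS_within = 51.26. F = 4.175, F_crit ≈ 2.807. Reject H₀.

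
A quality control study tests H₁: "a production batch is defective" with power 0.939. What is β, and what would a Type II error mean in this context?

β = 1 - power = 1 - 0.939 = 0.061. A Type II error is failing to reject H₀ when H₀ is false (false negative) — here, failing to conclude that a production batch is defective when in fact it is true. Consequence: shipping a defective batch — faulty products reach customers.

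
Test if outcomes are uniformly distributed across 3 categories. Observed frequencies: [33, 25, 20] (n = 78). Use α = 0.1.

Expected = 26 each. χ² = Σ(O-E)²/E = 3.308. df = 2, critical value = 4.605. Fail to reject H₀.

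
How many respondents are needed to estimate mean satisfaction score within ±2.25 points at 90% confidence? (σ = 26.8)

n = (z*σ/E)² = (1.645×26.8/2.25)² = 383.9 → n = 384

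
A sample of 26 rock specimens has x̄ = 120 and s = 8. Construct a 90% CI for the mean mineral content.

CI = x̄ ± t*(s/√n) = 120 ± 1.708(8/√26) = (117.32, 122.68)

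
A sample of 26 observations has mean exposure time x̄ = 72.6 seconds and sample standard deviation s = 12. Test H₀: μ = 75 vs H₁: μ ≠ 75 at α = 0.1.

t = (x̄ - μ₀)/(s/√n) = (72.6 - 75)/(12/√26) = -1.02. df = 25, critical t = ±1.708. Fail to reject H₀.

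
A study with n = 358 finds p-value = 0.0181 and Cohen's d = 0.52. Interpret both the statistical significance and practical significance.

Statistically significant (p = 0.0181 < 0.05). Cohen's d = 0.52 indicates a medium effect size. Both statistical and practical significance should be considered.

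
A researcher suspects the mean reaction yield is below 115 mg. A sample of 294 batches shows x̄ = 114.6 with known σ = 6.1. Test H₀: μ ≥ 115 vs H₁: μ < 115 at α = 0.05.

z = -1.124. Critical value: -1.645. Fail to reject H₀.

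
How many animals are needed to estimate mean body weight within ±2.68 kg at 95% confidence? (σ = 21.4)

n = (z*σ/E)² = (1.96×21.4/2.68)² = 244.9 → n = 245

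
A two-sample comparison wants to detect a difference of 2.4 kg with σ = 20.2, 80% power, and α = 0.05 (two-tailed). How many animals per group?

n per group = 2(z_α/2 + z_β)²σ²/d² = 2×(1.96 + 0.84)²×20.2²/2.4² = 1110.8 → n = 1111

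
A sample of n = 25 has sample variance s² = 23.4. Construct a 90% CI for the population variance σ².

df = 24. χ²_{0.05} = 36.415, χ²_{0.95} = 13.848. CI for σ² = ((n-1)s²/χ²_{α/2}, (n-1)s²/χ²_{1-α/2}) = (24·23.4/36.415, 24·23.4/13.848) = (15.42, 40.55)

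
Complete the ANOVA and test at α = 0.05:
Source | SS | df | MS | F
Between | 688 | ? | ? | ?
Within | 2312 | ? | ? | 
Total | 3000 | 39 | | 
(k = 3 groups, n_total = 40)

df_between = 2, df_within = 37. MS_between = 344.0, MS_within = 62.49. F = 5.505, F_crit ≈ 3.252. Reject H₀.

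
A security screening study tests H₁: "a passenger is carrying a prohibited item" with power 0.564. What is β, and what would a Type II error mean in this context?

β = 1 - power = 1 - 0.564 = 0.436. A Type II error is failing to reject H₀ when H₀ is false (false negative) — here, failing to conclude that a passenger is carrying a prohibited item when in fact it is true. Consequence: letting a prohibited item through — security breach.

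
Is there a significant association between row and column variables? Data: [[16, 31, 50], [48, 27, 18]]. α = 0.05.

χ² = 31.264. df = 2, critical = 5.991. Reject H₀. Variables are dependent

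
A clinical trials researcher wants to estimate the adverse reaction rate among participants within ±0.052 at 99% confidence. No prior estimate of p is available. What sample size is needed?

Conservative approach: use p = 0.5 (maximizes p(1-p) = 0.25). n = z²(0.25)/E² = 2.576²×0.25/0.052² = 613.5 → n = 614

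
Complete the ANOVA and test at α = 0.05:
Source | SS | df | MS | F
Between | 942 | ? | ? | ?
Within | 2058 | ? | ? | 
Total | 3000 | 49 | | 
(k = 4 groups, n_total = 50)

df_between = 3, df_within = 46. MS_between = 314.0, MS_within = 44.74. F = 7.018, F_crit ≈ 2.807. Reject H₀.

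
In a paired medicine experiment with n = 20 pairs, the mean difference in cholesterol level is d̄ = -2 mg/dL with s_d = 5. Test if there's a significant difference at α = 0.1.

t = d̄/(s_d/√n) = -2/(5/√20) = -1.789. df = 19, critical t = ±1.729. Reject H₀.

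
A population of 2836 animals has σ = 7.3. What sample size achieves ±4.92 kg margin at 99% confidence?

Without FPC: n₀ = (2.576×7.3/4.92)² = 14.609. With FPC: n = n₀N/(n₀+N-1) = 14.5 → n = 15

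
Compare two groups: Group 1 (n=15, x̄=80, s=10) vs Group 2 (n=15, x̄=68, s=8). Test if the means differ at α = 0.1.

Pooled sp = 9.06. t = 3.629, df = 28. Critical t = ±1.701. Reject H₀.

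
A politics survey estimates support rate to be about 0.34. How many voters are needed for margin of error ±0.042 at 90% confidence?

n = z²p(1-p)/E² = 1.645²×0.34×0.66/0.042² = 344.2 → n = 345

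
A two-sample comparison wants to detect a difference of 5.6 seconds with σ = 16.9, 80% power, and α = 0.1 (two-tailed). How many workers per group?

n per group = 2(z_α/2 + z_β)²σ²/d² = 2×(1.645 + 0.84)²×16.9²/5.6² = 112.5 → n = 113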